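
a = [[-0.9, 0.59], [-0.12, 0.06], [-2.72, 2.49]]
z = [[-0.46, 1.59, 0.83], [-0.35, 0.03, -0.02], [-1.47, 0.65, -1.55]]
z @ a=[[-2.03, 1.89], [0.37, -0.25], [5.46, -4.69]]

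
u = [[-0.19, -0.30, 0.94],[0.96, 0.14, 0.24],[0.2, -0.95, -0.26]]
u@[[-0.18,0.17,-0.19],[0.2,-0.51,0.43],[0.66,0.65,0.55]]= [[0.59,0.73,0.42],[0.01,0.25,0.01],[-0.40,0.35,-0.59]]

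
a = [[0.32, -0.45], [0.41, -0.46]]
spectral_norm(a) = 0.83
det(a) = 0.04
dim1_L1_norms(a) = [0.77, 0.87]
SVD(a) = [[-0.67, -0.74], [-0.74, 0.67]] @ diag([0.8261729020111718, 0.04514793442050648]) @ [[-0.63, 0.78],[0.78, 0.63]]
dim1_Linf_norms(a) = [0.45, 0.46]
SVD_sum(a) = [[0.35, -0.43], [0.39, -0.48]] + [[-0.03, -0.02],[0.02, 0.02]]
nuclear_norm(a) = 0.87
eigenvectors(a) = [[(0.72+0j), (0.72-0j)], [(0.63-0.29j), (0.63+0.29j)]]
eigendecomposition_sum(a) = [[(0.16+0.17j),(-0.23-0.09j)], [0.20+0.08j,(-0.23+0.01j)]] + [[(0.16-0.17j),  -0.23+0.09j], [(0.2-0.08j),  -0.23-0.01j]]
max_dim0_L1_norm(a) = 0.91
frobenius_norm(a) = 0.83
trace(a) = -0.14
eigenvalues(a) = [(-0.07+0.18j), (-0.07-0.18j)]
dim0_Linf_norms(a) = [0.41, 0.46]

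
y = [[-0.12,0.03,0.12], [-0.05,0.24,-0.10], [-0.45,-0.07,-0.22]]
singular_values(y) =[0.51, 0.26, 0.16]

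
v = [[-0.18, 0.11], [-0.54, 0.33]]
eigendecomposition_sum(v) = [[0.0, -0.0], [0.0, -0.00]] + [[-0.18, 0.11], [-0.54, 0.33]]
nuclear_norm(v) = 0.67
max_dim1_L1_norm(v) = 0.87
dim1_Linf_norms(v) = [0.18, 0.54]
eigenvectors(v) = [[-0.52, -0.32], [-0.85, -0.95]]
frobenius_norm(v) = 0.67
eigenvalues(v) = [0.0, 0.15]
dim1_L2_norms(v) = [0.21, 0.63]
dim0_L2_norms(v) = [0.57, 0.35]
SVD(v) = [[-0.32, -0.95], [-0.95, 0.32]] @ diag([0.6670832032063169, 5.236544984762956e-17]) @ [[0.85, -0.52], [-0.52, -0.85]]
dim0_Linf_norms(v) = [0.54, 0.33]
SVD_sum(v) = [[-0.18,0.11], [-0.54,0.33]] + [[0.0, 0.0],[-0.00, -0.00]]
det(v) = 0.00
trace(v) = 0.15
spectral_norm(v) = 0.67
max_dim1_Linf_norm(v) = 0.54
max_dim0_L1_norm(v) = 0.72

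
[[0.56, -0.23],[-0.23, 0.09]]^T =[[0.56, -0.23], [-0.23, 0.09]]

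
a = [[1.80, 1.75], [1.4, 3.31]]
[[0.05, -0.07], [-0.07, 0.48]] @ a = [[-0.01, -0.14],[0.55, 1.47]]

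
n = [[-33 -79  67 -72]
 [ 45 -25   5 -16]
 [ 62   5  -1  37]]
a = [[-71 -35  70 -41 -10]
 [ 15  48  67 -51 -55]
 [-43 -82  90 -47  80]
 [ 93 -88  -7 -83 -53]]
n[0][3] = -72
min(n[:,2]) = -1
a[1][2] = 67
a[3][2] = -7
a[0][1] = -35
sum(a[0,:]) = -87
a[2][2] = 90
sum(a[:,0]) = -6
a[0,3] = -41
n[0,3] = -72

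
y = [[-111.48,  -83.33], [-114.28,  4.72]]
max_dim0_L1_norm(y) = 225.76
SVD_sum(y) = [[-124.87, -49.66], [-97.05, -38.6]] + [[13.39,  -33.67], [-17.23,  43.32]]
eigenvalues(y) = [-166.95, 60.19]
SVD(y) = [[-0.79, -0.61], [-0.61, 0.79]] @ diag([170.19915437564848, 59.04340733574054]) @ [[0.93, 0.37], [-0.37, 0.93]]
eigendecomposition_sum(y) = [[-126.18,-61.25], [-84.0,-40.77]] + [[14.70, -22.08], [-30.28, 45.49]]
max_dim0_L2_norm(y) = 159.65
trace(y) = -106.76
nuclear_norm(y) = 229.24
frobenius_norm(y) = 180.15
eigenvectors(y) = [[-0.83, 0.44],  [-0.55, -0.90]]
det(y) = -10049.14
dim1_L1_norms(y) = [194.81, 119.0]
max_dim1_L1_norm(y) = 194.81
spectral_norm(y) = 170.20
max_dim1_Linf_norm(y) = 114.28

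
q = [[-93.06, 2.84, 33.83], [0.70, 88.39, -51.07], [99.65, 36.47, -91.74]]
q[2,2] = -91.74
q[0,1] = 2.84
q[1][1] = 88.39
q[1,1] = 88.39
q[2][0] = 99.65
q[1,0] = 0.7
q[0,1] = 2.84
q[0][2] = 33.83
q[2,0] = 99.65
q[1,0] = 0.7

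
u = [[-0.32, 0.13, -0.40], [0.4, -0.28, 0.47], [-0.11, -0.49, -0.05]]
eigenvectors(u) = [[-0.74+0.00j, (-0.47+0.12j), (-0.47-0.12j)], [0.06+0.00j, 0.67+0.00j, 0.67-0.00j], [(0.67+0j), (0.31+0.47j), (0.31-0.47j)]]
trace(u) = -0.65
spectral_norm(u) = 0.86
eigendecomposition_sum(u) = [[0.03-0.00j, 0.02+0.00j, -0.01-0.00j], [-0.00+0.00j, (-0+0j), 0.00+0.00j], [-0.02+0.00j, (-0.02+0j), (0.01+0j)]] + [[-0.17-0.10j, 0.05-0.19j, -0.20-0.09j], [(0.2+0.19j), (-0.14+0.24j), (0.23+0.19j)], [-0.04+0.23j, -0.24+0.02j, -0.03+0.25j]] + [[(-0.17+0.1j), 0.05+0.19j, -0.20+0.09j],[0.20-0.19j, (-0.14-0.24j), (0.23-0.19j)],[(-0.04-0.23j), (-0.24-0.02j), (-0.03-0.25j)]]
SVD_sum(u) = [[-0.3, 0.22, -0.37], [0.39, -0.28, 0.48], [0.06, -0.04, 0.07]] + [[-0.03, -0.09, -0.02],[0.00, 0.0, 0.0],[-0.17, -0.45, -0.13]] + [[0.01, -0.0, -0.01], [0.01, -0.00, -0.01], [-0.0, 0.00, 0.0]]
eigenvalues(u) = [(0.03+0j), (-0.34+0.4j), (-0.34-0.4j)]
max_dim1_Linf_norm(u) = 0.49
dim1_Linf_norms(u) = [0.4, 0.47, 0.49]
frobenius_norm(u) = 1.00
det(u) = 0.01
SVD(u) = [[-0.60, -0.19, -0.77], [0.79, 0.01, -0.62], [0.12, -0.98, 0.14]] @ diag([0.8605307187703098, 0.5024015385091153, 0.019482714295700077]) @ [[0.57, -0.42, 0.70], [0.34, 0.9, 0.26], [-0.74, 0.09, 0.66]]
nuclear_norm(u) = 1.38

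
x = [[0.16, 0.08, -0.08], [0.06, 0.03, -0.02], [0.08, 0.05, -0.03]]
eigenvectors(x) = [[-0.82,  0.17,  0.56], [-0.34,  0.52,  -0.65], [-0.46,  0.83,  0.51]]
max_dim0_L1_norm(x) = 0.3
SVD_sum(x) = [[0.16, 0.08, -0.07],[0.06, 0.03, -0.03],[0.08, 0.04, -0.04]] + [[-0.0, -0.00, -0.01], [0.00, 0.00, 0.0], [0.0, 0.01, 0.01]] + [[-0.0, 0.00, -0.00],  [0.0, -0.00, 0.00],  [-0.00, 0.0, -0.0]]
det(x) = -0.00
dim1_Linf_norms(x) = [0.16, 0.06, 0.08]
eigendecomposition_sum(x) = [[0.16, 0.08, -0.08], [0.07, 0.03, -0.03], [0.09, 0.04, -0.05]] + [[-0.0, 0.0, 0.00], [-0.01, 0.00, 0.01], [-0.01, 0.0, 0.02]] + [[-0.00, 0.0, -0.0],[0.00, -0.00, 0.0],[-0.0, 0.00, -0.00]]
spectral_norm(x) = 0.23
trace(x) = 0.16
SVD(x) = [[-0.85,0.52,0.06], [-0.30,-0.39,-0.87], [-0.43,-0.76,0.49]] @ diag([0.2299709024334779, 0.013695934382462157, 0.005079903082055938]) @ [[-0.82, -0.43, 0.38], [-0.07, -0.59, -0.81], [-0.57, 0.69, -0.45]]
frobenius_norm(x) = 0.23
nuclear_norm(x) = 0.25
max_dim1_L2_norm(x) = 0.2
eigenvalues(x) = [0.15, 0.02, -0.01]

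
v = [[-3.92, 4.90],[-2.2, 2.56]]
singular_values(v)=[7.12, 0.1]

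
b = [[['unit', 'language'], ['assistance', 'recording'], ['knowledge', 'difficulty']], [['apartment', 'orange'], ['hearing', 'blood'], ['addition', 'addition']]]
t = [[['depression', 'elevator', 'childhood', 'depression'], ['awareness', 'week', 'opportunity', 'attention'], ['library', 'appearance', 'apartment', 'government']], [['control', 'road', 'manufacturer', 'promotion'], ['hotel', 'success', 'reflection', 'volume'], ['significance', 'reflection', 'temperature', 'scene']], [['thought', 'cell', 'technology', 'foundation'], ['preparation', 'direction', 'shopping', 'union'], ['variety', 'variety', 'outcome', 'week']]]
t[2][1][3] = 'union'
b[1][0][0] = 'apartment'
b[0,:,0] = ['unit', 'assistance', 'knowledge']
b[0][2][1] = 'difficulty'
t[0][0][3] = 'depression'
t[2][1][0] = 'preparation'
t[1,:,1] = ['road', 'success', 'reflection']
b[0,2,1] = 'difficulty'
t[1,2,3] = 'scene'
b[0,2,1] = 'difficulty'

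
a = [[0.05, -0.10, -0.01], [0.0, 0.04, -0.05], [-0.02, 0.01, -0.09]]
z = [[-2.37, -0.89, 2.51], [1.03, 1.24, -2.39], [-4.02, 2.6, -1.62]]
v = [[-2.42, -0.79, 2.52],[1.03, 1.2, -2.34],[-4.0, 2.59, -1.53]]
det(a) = -0.00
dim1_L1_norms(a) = [0.16, 0.09, 0.12]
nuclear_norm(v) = 9.56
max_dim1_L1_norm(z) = 8.24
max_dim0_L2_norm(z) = 4.78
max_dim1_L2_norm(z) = 5.05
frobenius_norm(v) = 6.77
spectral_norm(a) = 0.12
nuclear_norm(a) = 0.24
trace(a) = 0.00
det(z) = -0.77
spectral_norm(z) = 5.13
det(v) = -0.04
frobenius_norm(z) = 6.82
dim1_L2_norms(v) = [3.58, 2.82, 5.0]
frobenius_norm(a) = 0.16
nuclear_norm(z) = 9.66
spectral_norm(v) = 5.11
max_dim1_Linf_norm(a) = 0.1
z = a + v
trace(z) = -2.75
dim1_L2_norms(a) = [0.11, 0.06, 0.09]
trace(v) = -2.75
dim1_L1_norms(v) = [5.73, 4.57, 8.12]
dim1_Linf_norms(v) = [2.52, 2.34, 4.0]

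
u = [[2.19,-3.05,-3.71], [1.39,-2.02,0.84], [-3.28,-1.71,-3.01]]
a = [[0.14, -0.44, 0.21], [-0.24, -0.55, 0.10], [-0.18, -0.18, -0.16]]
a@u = [[-0.99,0.10,-1.52], [-1.62,1.67,0.13], [-0.12,1.19,1.0]]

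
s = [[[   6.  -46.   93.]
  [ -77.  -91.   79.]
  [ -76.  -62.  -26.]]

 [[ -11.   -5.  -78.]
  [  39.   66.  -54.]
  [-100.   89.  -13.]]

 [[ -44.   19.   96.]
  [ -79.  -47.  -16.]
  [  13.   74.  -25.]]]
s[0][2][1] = -62.0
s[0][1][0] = -77.0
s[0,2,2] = -26.0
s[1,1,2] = -54.0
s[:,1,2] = [79.0, -54.0, -16.0]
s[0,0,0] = 6.0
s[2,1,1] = -47.0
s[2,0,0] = -44.0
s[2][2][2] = -25.0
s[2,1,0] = -79.0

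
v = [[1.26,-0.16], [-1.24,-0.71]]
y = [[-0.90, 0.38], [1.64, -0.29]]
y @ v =[[-1.61, -0.13], [2.43, -0.06]]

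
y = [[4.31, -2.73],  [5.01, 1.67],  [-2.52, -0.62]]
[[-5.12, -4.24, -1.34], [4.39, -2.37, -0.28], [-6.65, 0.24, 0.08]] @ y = [[-39.93, 7.73], [7.75, -15.77], [-27.66, 18.51]]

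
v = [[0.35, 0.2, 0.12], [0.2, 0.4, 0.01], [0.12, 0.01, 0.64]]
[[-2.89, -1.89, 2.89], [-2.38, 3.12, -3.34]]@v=[[-1.04, -1.31, 1.48],[-0.61, 0.74, -2.39]]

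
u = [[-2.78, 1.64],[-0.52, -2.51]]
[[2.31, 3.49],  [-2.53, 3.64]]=u@[[-0.21, -1.88], [1.05, -1.06]]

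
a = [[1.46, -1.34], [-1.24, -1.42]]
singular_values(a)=[1.99, 1.88]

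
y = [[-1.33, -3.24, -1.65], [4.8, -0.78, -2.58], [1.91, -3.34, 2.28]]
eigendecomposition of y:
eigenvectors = [[-0.05-0.64j, (-0.05+0.64j), (0.01+0j)],[(-0.65+0j), (-0.65-0j), (-0.46+0j)],[(-0.39-0.1j), (-0.39+0.1j), 0.89+0.00j]]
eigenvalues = [(-1.94+4.27j), (-1.94-4.27j), (4.05+0j)]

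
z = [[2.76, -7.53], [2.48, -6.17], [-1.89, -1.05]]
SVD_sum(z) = [[2.81,-7.51],  [2.33,-6.23],  [0.11,-0.3]] + [[-0.05, -0.02], [0.15, 0.06], [-2.00, -0.75]]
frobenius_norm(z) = 10.64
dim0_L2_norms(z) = [4.16, 9.79]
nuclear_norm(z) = 12.57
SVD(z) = [[-0.77, -0.02], [-0.64, 0.08], [-0.03, -1.00]] @ diag([10.42172036244551, 2.144794789015632]) @ [[-0.35, 0.94], [0.94, 0.35]]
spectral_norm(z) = 10.42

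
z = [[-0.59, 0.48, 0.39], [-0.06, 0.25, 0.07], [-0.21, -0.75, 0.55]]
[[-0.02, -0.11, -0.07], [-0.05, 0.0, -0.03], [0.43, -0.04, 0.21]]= z@[[0.02, 0.29, 0.17],[-0.31, 0.05, -0.15],[0.36, 0.10, 0.25]]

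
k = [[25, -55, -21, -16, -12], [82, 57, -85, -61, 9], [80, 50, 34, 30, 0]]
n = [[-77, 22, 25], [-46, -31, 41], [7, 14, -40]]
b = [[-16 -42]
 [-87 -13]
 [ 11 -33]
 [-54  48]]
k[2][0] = 80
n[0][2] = 25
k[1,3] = -61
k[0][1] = -55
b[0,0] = -16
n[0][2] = 25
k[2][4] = 0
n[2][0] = 7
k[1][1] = 57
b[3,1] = 48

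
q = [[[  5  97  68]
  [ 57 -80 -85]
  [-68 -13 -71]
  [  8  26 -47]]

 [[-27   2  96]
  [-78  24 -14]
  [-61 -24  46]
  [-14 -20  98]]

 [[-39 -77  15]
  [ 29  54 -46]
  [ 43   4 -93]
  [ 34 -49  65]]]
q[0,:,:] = [[5, 97, 68], [57, -80, -85], [-68, -13, -71], [8, 26, -47]]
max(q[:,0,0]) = 5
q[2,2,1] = 4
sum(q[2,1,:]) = 37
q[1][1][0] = -78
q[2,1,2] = -46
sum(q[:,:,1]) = -56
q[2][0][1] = -77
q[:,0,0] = [5, -27, -39]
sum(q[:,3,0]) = 28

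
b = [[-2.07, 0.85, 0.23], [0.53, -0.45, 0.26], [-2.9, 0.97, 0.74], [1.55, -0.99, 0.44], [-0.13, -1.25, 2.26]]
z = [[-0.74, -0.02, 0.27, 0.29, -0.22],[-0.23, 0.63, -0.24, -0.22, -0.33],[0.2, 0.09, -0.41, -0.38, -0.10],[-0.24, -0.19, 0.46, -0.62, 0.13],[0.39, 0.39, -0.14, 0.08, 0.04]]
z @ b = [[1.22, -0.37, -0.35],[1.21, -0.08, -0.91],[0.25, 0.23, -0.63],[-1.92, 0.78, 0.26],[-0.08, -0.11, 0.21]]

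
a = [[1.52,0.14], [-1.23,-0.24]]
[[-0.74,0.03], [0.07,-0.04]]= a @ [[-0.87, 0.01], [4.18, 0.10]]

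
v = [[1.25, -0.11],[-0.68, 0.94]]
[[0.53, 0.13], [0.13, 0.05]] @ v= [[0.57,  0.06], [0.13,  0.03]]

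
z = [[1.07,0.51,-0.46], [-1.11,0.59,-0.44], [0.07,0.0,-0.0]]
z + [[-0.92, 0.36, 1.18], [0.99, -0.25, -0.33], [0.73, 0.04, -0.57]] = [[0.15, 0.87, 0.72], [-0.12, 0.34, -0.77], [0.8, 0.04, -0.57]]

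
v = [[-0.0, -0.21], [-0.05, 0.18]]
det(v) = -0.010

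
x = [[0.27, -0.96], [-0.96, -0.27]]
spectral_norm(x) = 1.00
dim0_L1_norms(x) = [1.23, 1.23]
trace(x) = 0.00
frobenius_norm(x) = 1.41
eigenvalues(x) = [1.0, -1.0]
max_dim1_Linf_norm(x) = 0.96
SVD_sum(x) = [[0.27, 0.00], [-0.96, 0.0]] + [[0.0, -0.96], [0.00, -0.27]]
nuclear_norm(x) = 1.99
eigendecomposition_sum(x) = [[0.63,-0.48], [-0.48,0.36]] + [[-0.36, -0.48], [-0.48, -0.63]]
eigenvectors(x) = [[0.80, 0.60],[-0.6, 0.8]]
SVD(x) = [[-0.27, 0.96], [0.96, 0.27]] @ diag([0.9972462083156797, 0.9972462083156796]) @ [[-1.00,  -0.00], [-0.0,  -1.00]]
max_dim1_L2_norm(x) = 1.0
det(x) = -0.99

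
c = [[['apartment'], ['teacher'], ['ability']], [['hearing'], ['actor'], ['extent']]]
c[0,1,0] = 'teacher'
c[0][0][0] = 'apartment'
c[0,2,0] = 'ability'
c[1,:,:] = [['hearing'], ['actor'], ['extent']]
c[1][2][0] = 'extent'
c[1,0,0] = 'hearing'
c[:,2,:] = [['ability'], ['extent']]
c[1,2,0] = 'extent'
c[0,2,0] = 'ability'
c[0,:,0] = ['apartment', 'teacher', 'ability']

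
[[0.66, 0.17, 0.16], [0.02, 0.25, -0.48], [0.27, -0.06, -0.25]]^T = [[0.66, 0.02, 0.27], [0.17, 0.25, -0.06], [0.16, -0.48, -0.25]]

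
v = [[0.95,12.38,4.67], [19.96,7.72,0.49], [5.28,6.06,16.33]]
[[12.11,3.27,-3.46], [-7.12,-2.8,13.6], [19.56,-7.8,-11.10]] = v @ [[-0.61, -0.32, 0.70],[0.58, 0.50, 0.01],[1.18, -0.56, -0.91]]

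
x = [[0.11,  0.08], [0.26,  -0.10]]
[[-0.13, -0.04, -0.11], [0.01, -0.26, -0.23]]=x@[[-0.37,-0.79,-0.91], [-1.10,0.58,-0.07]]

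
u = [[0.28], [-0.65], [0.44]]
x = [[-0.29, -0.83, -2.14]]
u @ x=[[-0.08,-0.23,-0.6], [0.19,0.54,1.39], [-0.13,-0.37,-0.94]]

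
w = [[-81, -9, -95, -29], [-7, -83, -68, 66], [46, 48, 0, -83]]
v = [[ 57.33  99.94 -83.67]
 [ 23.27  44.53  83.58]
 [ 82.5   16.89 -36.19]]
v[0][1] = 99.94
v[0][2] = -83.67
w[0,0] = -81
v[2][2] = -36.19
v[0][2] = -83.67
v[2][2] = -36.19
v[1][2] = 83.58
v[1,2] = 83.58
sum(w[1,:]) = -92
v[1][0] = 23.27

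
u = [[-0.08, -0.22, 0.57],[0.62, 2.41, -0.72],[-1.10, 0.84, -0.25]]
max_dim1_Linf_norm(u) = 2.41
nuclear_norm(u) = 4.42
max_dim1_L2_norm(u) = 2.59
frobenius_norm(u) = 3.01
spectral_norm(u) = 2.70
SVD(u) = [[-0.15, -0.04, -0.99], [0.95, 0.28, -0.15], [0.28, -0.96, -0.00]] @ diag([2.7032867337998217, 1.2379526198236657, 0.4779269253072269]) @ [[0.11, 0.94, -0.31], [0.99, -0.11, 0.02], [-0.02, -0.31, -0.95]]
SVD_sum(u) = [[-0.04,-0.37,0.12], [0.28,2.43,-0.79], [0.08,0.71,-0.23]] + [[-0.05, 0.01, -0.0], [0.34, -0.04, 0.01], [-1.18, 0.13, -0.02]] + [[0.01, 0.15, 0.45], [0.0, 0.02, 0.07], [0.00, 0.00, 0.0]]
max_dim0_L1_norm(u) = 3.47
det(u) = 1.60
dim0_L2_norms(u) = [1.27, 2.56, 0.95]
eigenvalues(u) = [(-0.04+0.86j), (-0.04-0.86j), (2.15+0j)]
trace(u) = 2.08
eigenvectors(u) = [[-0.02-0.50j, -0.02+0.50j, -0.01+0.00j], [(0.18+0.19j), (0.18-0.19j), 0.94+0.00j], [(0.82+0j), 0.82-0.00j, (0.33+0j)]]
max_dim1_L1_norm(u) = 3.75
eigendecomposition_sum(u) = [[-0.04+0.43j, -0.10-0.00j, (0.28+0.01j)], [(-0.13-0.18j), (0.04-0.03j), -0.12+0.09j], [-0.71-0.09j, 0.01-0.17j, -0.04+0.46j]] + [[(-0.04-0.43j), -0.10+0.00j, (0.28-0.01j)], [-0.13+0.18j, (0.04+0.03j), (-0.12-0.09j)], [(-0.71+0.09j), (0.01+0.17j), (-0.04-0.46j)]] + [[(-0.01-0j),  -0.02+0.00j,  -0j], [0.89+0.00j,  (2.33-0j),  (-0.49+0j)], [(0.31+0j),  0.82-0.00j,  (-0.17+0j)]]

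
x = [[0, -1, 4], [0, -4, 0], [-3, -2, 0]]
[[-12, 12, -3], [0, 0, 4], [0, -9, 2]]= x@[[0, 3, 0], [0, 0, -1], [-3, 3, -1]]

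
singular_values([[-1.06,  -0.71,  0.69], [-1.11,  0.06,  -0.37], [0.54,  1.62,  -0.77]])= [2.3, 1.24, 0.39]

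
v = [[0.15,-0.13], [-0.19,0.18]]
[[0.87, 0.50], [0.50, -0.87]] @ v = [[0.04, -0.02], [0.24, -0.22]]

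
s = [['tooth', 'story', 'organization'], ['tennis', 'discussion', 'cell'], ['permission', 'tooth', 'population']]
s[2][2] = 'population'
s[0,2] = 'organization'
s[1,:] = ['tennis', 'discussion', 'cell']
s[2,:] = ['permission', 'tooth', 'population']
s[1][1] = 'discussion'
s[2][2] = 'population'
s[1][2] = 'cell'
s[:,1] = ['story', 'discussion', 'tooth']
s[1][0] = 'tennis'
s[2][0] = 'permission'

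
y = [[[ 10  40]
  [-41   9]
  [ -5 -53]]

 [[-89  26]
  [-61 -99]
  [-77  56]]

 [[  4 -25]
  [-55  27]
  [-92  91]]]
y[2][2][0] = -92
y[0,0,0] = 10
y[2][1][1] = 27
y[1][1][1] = -99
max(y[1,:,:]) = 56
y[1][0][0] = -89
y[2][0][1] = -25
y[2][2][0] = -92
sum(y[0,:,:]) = -40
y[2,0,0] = 4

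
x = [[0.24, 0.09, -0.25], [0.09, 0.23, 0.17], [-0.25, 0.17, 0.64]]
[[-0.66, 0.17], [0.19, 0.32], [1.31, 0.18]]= x@[[-0.99,0.7], [-0.03,0.9], [1.67,0.32]]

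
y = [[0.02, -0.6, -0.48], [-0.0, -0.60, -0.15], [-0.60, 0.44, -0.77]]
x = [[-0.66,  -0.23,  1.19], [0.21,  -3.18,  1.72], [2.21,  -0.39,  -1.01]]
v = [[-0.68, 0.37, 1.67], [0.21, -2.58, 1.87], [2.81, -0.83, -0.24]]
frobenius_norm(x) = 4.59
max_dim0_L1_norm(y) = 1.64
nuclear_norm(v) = 7.63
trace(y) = -1.35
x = v + y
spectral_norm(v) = 3.44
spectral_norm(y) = 1.08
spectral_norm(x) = 3.71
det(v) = 12.30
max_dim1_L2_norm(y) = 1.07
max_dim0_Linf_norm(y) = 0.77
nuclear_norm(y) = 2.17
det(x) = 4.78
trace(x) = -4.85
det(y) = 0.13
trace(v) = -3.50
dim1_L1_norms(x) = [2.08, 5.11, 3.61]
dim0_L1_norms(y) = [0.62, 1.64, 1.4]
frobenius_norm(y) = 1.46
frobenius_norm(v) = 4.71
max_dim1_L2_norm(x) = 3.62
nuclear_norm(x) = 6.85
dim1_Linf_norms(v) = [1.67, 2.58, 2.81]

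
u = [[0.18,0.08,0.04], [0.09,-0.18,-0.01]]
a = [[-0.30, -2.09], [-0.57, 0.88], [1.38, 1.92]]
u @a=[[-0.04, -0.23], [0.06, -0.37]]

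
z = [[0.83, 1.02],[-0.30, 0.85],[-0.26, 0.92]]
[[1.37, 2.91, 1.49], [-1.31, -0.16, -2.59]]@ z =[[-0.12, 5.24],[-0.37, -3.86]]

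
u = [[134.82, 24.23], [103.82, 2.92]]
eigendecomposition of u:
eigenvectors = [[0.82, -0.16], [0.57, 0.99]]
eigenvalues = [151.73, -13.99]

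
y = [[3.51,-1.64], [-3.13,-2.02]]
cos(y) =[[-0.45, -0.13], [-0.25, -0.89]]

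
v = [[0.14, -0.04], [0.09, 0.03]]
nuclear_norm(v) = 0.21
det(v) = 0.01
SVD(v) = [[-0.86, -0.51],[-0.51, 0.86]] @ diag([0.16741990266313633, 0.046589442927190625]) @ [[-0.99, 0.11], [0.11, 0.99]]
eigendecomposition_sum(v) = [[0.07-0.09j, (-0.02+0.07j)], [(0.04-0.16j), 0.02+0.11j]] + [[0.07+0.09j, -0.02-0.07j], [0.05+0.16j, (0.01-0.11j)]]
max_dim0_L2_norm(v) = 0.17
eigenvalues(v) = [(0.08+0.02j), (0.08-0.02j)]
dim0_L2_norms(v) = [0.17, 0.05]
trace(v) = 0.17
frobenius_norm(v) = 0.17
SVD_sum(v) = [[0.14, -0.02], [0.09, -0.01]] + [[-0.00,-0.02], [0.0,0.04]]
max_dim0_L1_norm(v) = 0.23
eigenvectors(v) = [[0.51+0.22j, (0.51-0.22j)], [(0.83+0j), (0.83-0j)]]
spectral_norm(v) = 0.17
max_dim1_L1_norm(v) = 0.18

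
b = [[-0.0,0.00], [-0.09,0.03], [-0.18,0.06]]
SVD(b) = [[0.0,1.00],[-0.45,-0.00],[-0.89,-0.00]] @ diag([0.21213203435596426, 8.839458621245178e-18]) @ [[0.95,-0.32], [-0.32,-0.95]]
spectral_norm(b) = 0.21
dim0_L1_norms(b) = [0.27, 0.09]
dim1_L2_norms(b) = [0.0, 0.09, 0.19]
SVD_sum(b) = [[0.00,-0.0], [-0.09,0.03], [-0.18,0.06]] + [[-0.00, -0.00],[0.00, 0.0],[0.0, 0.00]]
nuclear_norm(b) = 0.21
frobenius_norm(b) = 0.21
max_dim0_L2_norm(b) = 0.2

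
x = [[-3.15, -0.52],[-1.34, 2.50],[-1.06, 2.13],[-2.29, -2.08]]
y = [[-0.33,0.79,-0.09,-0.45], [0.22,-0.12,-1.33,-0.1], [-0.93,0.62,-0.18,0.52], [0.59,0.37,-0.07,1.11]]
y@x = [[1.11, 2.89], [1.11, -3.04], [1.1, 0.57], [-4.82, -1.84]]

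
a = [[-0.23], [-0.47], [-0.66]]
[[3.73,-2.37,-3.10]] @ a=[[2.3]]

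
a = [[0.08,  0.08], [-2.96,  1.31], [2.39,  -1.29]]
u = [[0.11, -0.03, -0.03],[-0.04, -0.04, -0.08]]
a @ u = [[0.01,-0.01,-0.01], [-0.38,0.04,-0.02], [0.31,-0.02,0.03]]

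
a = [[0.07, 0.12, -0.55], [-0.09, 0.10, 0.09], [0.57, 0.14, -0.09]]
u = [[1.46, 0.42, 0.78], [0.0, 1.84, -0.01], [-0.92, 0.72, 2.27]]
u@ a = [[0.51, 0.33, -0.84],[-0.17, 0.18, 0.17],[1.16, 0.28, 0.37]]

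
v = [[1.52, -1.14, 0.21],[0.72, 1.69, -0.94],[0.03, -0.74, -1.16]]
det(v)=-5.080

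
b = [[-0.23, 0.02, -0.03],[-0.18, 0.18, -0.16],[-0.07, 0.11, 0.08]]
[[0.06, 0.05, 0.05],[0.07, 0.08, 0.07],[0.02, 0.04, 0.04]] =b@[[-0.26,-0.22,-0.20],[0.05,0.22,0.25],[-0.09,0.02,0.04]]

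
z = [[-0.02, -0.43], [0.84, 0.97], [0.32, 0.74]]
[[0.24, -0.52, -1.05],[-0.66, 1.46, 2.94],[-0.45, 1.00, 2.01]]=z@[[-0.16, 0.35, 0.7], [-0.54, 1.20, 2.42]]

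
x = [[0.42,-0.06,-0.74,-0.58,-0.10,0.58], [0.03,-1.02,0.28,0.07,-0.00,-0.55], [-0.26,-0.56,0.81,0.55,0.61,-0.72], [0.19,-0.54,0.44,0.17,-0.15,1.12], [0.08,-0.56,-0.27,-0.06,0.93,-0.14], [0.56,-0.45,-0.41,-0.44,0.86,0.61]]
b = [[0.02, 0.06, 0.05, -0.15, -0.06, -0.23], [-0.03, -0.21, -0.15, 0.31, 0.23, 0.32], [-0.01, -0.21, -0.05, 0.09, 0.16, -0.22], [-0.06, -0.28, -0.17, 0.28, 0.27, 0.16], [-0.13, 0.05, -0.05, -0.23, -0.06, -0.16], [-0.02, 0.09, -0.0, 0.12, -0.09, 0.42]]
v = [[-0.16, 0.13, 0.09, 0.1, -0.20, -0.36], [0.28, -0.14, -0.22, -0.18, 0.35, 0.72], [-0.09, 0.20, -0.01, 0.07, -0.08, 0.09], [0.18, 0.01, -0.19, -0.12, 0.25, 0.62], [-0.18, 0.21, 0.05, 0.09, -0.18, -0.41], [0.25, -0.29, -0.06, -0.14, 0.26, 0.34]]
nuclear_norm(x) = 6.27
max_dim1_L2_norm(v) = 0.91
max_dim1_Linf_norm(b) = 0.42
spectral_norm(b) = 0.88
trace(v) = -0.27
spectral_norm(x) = 2.11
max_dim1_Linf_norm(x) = 1.12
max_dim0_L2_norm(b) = 0.66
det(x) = -0.00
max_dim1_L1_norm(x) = 3.51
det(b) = -0.00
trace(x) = 1.92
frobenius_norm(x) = 3.19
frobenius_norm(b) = 1.06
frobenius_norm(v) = 1.51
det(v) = -0.00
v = b @ x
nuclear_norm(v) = 1.99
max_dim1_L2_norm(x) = 1.49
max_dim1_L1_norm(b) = 1.25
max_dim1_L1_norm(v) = 1.89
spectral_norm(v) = 1.46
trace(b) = 0.40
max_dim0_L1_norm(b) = 1.51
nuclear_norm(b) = 1.69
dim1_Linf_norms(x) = [0.74, 1.02, 0.81, 1.12, 0.93, 0.86]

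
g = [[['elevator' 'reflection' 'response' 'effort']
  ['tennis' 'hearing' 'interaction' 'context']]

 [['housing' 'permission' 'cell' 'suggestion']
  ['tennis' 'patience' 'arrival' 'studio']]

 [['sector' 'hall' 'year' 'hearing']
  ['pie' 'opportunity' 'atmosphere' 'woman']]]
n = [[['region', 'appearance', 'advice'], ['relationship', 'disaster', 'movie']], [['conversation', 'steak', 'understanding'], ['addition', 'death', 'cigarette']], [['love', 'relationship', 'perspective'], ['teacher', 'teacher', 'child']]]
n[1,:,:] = [['conversation', 'steak', 'understanding'], ['addition', 'death', 'cigarette']]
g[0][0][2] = 'response'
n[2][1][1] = 'teacher'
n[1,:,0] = ['conversation', 'addition']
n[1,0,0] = 'conversation'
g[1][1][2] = 'arrival'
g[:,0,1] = ['reflection', 'permission', 'hall']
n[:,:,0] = [['region', 'relationship'], ['conversation', 'addition'], ['love', 'teacher']]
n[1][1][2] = 'cigarette'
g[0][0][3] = 'effort'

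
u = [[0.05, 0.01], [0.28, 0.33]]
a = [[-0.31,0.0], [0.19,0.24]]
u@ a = [[-0.01,  0.0], [-0.02,  0.08]]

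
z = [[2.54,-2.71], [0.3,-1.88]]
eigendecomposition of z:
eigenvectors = [[1.00, 0.54], [0.07, 0.84]]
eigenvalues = [2.35, -1.69]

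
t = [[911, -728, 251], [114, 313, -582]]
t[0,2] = 251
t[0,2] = 251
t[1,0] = 114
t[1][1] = 313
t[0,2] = 251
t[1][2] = -582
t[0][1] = -728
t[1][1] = 313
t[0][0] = 911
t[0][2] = 251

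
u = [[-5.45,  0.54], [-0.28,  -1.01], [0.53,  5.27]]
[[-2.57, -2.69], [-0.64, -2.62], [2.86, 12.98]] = u @ [[0.52, 0.73],[0.49, 2.39]]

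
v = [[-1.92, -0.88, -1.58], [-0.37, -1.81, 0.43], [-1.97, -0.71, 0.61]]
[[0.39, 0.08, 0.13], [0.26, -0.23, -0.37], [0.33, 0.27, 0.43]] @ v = [[-1.03, -0.58, -0.5], [0.31, 0.45, -0.74], [-1.58, -1.08, -0.14]]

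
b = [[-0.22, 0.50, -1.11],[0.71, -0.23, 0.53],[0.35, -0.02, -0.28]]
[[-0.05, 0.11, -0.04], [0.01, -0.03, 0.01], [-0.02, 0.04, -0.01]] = b@[[-0.02, 0.04, -0.01], [-0.01, 0.03, -0.01], [0.04, -0.09, 0.03]]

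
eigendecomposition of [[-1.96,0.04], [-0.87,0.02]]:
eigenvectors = [[-0.91, -0.02], [-0.41, -1.00]]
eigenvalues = [-1.94, 0.0]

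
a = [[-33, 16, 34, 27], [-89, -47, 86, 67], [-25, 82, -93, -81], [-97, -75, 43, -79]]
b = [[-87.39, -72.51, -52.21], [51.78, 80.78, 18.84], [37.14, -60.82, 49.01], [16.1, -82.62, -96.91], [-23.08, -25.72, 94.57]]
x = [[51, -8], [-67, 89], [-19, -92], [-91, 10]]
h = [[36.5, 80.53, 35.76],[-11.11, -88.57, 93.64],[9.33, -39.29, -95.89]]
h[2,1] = -39.29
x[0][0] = 51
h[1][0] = -11.11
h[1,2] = 93.64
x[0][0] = 51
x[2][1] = -92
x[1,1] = 89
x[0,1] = -8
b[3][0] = 16.1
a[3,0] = -97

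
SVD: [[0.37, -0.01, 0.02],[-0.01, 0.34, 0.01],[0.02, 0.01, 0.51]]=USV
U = [[-0.13, -0.94, 0.33],[-0.05, 0.34, 0.94],[-0.99, 0.11, -0.09]]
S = [0.51, 0.37, 0.34]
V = [[-0.13, -0.05, -0.99], [-0.94, 0.34, 0.11], [0.33, 0.94, -0.09]]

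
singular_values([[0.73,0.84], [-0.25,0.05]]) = [1.12, 0.22]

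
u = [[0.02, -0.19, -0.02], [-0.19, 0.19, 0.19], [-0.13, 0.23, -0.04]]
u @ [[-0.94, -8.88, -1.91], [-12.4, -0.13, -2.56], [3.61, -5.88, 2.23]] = [[2.26,-0.04,0.4], [-1.49,0.55,0.3], [-2.87,1.36,-0.43]]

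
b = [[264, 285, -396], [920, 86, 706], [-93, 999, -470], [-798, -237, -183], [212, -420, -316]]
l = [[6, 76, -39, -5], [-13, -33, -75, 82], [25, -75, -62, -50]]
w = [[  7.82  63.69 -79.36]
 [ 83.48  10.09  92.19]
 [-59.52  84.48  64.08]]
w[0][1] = 63.69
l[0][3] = -5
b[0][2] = -396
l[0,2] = -39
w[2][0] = -59.52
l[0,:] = [6, 76, -39, -5]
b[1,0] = 920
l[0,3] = -5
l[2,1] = -75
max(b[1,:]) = 920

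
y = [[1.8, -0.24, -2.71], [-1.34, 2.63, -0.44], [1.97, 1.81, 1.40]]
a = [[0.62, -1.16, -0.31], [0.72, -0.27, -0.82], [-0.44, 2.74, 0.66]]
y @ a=[[2.14, -9.45, -2.15], [1.26, -0.36, -2.03], [1.91, 1.06, -1.17]]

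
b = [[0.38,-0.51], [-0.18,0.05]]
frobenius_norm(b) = 0.66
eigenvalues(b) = [0.56, -0.13]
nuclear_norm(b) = 0.76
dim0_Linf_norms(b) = [0.38, 0.51]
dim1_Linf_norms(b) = [0.51, 0.18]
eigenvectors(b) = [[0.94, 0.71], [-0.33, 0.71]]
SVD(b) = [[-0.97,  0.23], [0.23,  0.97]] @ diag([0.6534430681768119, 0.1114098588621058]) @ [[-0.63, 0.78], [-0.78, -0.63]]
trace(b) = 0.43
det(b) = -0.07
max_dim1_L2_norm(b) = 0.64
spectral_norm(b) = 0.65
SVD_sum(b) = [[0.4, -0.49], [-0.10, 0.12]] + [[-0.02, -0.02], [-0.08, -0.07]]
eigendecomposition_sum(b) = [[0.41, -0.41],[-0.15, 0.15]] + [[-0.03, -0.10], [-0.03, -0.1]]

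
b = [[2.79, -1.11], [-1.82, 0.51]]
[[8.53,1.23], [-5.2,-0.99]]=b@[[2.38, 0.79], [-1.7, 0.88]]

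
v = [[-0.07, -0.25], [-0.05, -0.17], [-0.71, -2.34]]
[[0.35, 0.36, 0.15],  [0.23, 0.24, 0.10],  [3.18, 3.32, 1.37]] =v @ [[1.22, 0.86, 0.87],[-1.73, -1.68, -0.85]]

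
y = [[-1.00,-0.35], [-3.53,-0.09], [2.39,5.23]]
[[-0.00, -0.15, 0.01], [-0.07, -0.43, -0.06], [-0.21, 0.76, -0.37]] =y@[[0.02, 0.12, 0.02],[-0.05, 0.09, -0.08]]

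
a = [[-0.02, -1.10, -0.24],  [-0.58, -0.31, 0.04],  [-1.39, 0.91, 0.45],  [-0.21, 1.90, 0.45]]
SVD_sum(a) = [[0.36, -0.95, -0.27], [0.02, -0.06, -0.02], [-0.48, 1.28, 0.37], [-0.65, 1.72, 0.49]] + [[-0.38, -0.15, 0.04], [-0.6, -0.25, 0.06], [-0.91, -0.37, 0.08], [0.44, 0.18, -0.04]] + [[-0.00, 0.0, -0.00], [0.00, -0.0, 0.0], [-0.0, 0.0, -0.00], [-0.0, 0.0, -0.0]]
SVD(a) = [[0.40, -0.31, 0.82], [0.03, -0.49, -0.43], [-0.54, -0.73, 0.11], [-0.73, 0.36, 0.35]] @ diag([2.594661500145079, 1.3375754953322792, 0.004847055961428935]) @ [[0.34, -0.9, -0.26], [0.92, 0.37, -0.09], [-0.17, 0.21, -0.96]]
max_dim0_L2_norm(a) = 2.4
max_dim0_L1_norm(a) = 4.22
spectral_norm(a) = 2.59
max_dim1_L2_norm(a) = 1.96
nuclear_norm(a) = 3.94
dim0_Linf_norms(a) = [1.39, 1.9, 0.45]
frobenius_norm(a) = 2.92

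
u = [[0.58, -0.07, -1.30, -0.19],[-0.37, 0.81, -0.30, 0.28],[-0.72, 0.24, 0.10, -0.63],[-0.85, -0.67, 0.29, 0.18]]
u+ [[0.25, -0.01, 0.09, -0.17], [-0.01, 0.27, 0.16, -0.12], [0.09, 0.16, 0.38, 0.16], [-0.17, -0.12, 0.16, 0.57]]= [[0.83, -0.08, -1.21, -0.36], [-0.38, 1.08, -0.14, 0.16], [-0.63, 0.4, 0.48, -0.47], [-1.02, -0.79, 0.45, 0.75]]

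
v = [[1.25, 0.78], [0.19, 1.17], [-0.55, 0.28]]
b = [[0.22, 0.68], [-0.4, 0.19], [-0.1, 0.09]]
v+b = [[1.47, 1.46], [-0.21, 1.36], [-0.65, 0.37]]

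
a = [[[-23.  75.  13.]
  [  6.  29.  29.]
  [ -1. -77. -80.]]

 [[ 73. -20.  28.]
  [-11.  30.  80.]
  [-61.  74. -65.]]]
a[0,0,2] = 13.0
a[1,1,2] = 80.0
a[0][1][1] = 29.0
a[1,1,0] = -11.0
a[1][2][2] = -65.0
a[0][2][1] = -77.0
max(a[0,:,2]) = 29.0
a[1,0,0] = 73.0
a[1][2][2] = -65.0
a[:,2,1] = [-77.0, 74.0]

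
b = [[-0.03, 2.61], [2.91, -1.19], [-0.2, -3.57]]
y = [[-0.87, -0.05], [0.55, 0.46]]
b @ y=[[1.46, 1.2], [-3.19, -0.69], [-1.79, -1.63]]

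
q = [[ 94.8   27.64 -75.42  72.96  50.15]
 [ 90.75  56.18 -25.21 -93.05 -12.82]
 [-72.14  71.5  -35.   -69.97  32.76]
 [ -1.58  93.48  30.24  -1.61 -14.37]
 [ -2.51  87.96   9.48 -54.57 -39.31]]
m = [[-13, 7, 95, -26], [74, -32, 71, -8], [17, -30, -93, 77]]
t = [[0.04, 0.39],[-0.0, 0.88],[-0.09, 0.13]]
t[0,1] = 0.387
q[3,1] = 93.48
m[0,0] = -13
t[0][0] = 0.039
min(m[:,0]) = -13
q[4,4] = -39.31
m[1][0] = 74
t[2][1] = 0.13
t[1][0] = -0.002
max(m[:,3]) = 77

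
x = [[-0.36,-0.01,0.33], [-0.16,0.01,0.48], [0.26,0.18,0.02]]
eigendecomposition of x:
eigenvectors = [[0.69, 0.44, 0.28], [0.56, -0.84, 0.74], [-0.46, 0.33, 0.62]]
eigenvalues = [-0.59, -0.09, 0.35]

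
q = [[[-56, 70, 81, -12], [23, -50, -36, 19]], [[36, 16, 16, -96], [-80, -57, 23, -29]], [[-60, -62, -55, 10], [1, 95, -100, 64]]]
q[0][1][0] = 23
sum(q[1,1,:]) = -143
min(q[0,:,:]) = -56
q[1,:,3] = [-96, -29]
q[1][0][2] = 16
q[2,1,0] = 1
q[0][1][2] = -36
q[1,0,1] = 16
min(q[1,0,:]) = -96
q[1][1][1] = -57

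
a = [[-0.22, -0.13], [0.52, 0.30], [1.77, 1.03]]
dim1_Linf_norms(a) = [0.22, 0.52, 1.77]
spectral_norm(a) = 2.15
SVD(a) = [[-0.12,-0.63], [0.28,-0.76], [0.95,0.14]] @ diag([2.1493004009281456, 0.0027904426372224993]) @ [[0.86, 0.5], [-0.5, 0.86]]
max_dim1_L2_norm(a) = 2.05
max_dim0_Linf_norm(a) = 1.77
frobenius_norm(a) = 2.15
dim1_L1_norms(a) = [0.35, 0.82, 2.8]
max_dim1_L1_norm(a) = 2.8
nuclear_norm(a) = 2.15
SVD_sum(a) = [[-0.22, -0.13], [0.52, 0.3], [1.77, 1.03]] + [[0.0, -0.0], [0.0, -0.00], [-0.0, 0.00]]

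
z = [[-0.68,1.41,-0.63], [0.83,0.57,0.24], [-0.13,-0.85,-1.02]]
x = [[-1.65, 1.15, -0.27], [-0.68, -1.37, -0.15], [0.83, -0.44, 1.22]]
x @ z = [[2.11, -1.44, 1.59], [-0.66, -1.61, 0.25], [-1.09, -0.12, -1.87]]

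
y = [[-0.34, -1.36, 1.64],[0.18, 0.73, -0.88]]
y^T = [[-0.34, 0.18], [-1.36, 0.73], [1.64, -0.88]]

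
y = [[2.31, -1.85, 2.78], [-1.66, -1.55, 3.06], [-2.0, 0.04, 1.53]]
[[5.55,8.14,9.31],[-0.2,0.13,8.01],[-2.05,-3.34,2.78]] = y @ [[1.47, 1.94, 0.43], [-0.28, -1.39, -0.89], [0.59, 0.39, 2.40]]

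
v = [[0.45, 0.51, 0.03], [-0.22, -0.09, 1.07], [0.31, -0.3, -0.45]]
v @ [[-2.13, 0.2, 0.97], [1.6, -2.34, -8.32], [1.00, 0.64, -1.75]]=[[-0.11, -1.08, -3.86], [1.39, 0.85, -1.34], [-1.59, 0.48, 3.58]]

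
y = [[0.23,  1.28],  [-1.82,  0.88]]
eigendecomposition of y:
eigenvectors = [[-0.14+0.63j, -0.14-0.63j], [(-0.77+0j), (-0.77-0j)]]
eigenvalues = [(0.55+1.49j), (0.55-1.49j)]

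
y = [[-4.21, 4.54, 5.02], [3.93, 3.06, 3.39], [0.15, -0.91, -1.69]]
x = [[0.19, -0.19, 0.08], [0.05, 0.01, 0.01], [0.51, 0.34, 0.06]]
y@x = [[1.99, 2.55, 0.01], [2.63, 0.44, 0.55], [-0.88, -0.61, -0.10]]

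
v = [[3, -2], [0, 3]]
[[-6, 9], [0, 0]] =v @ [[-2, 3], [0, 0]]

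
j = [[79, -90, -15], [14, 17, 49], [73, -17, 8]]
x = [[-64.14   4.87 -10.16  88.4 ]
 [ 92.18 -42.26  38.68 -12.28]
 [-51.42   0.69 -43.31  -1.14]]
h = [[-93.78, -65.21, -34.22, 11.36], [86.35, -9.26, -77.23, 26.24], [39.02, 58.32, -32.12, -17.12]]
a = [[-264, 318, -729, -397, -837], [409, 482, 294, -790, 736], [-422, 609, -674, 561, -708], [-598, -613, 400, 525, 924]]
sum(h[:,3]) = 20.479999999999993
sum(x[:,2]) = -14.790000000000003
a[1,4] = 736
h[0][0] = -93.78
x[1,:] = [92.18, -42.26, 38.68, -12.28]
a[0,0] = -264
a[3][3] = 525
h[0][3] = 11.36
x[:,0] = [-64.14, 92.18, -51.42]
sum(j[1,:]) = 80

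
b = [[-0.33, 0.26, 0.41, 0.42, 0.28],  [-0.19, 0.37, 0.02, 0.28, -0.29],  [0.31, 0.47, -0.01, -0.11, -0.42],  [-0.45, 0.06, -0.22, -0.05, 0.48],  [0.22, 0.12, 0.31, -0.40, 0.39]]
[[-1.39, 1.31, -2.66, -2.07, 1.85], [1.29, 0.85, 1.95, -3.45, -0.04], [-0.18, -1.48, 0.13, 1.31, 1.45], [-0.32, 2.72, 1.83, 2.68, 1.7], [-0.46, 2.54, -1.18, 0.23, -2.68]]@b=[[0.72, -1.03, 0.51, -0.56, 0.08], [1.56, 1.35, 1.27, 0.75, -2.38], [0.11, -0.28, 0.06, -1.15, 1.52], [-0.68, 2.15, -0.16, -0.39, 0.30], [-1.39, -0.04, -1.01, 1.71, -1.3]]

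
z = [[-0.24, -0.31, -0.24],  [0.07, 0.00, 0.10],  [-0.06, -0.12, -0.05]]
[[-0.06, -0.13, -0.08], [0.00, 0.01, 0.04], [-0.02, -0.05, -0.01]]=z @ [[0.28, 0.12, -0.17], [0.12, 0.33, -0.01], [-0.17, -0.01, 0.52]]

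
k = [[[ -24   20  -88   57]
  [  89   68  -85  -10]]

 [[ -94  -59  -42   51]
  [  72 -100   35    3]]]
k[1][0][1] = -59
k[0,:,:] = [[-24, 20, -88, 57], [89, 68, -85, -10]]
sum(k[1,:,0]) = -22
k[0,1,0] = 89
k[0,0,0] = -24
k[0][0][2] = -88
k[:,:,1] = [[20, 68], [-59, -100]]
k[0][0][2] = -88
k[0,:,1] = [20, 68]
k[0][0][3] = 57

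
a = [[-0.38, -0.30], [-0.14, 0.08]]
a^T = [[-0.38, -0.14],[-0.3, 0.08]]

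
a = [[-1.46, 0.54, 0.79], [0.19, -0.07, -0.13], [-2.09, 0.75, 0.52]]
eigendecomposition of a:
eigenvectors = [[(-0.4+0.32j), (-0.4-0.32j), (0.33+0j)], [0.04-0.06j, (0.04+0.06j), (0.94+0j)], [-0.85+0.00j, (-0.85-0j), (-0.03+0j)]]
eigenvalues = [(-0.51+0.84j), (-0.51-0.84j), 0j]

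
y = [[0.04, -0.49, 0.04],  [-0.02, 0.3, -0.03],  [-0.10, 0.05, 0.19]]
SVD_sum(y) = [[0.04, -0.49, 0.03], [-0.03, 0.3, -0.02], [-0.0, 0.05, -0.0]] + [[-0.01,0.00,0.01], [0.01,-0.0,-0.01], [-0.10,0.00,0.19]] + [[0.00,  0.0,  0.0], [0.00,  0.0,  0.0], [0.0,  0.0,  0.0]]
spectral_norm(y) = 0.58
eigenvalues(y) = [0j, (0.26+0.04j), (0.26-0.04j)]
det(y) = 0.00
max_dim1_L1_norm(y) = 0.57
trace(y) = 0.53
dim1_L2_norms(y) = [0.49, 0.3, 0.22]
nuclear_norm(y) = 0.80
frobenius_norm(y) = 0.62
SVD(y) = [[-0.85, 0.06, 0.52], [0.52, -0.07, 0.85], [0.08, 1.0, 0.03]] @ diag([0.5801019149002803, 0.21605548271971234, 0.001340416271095722]) @ [[-0.09, 0.99, -0.06], [-0.44, 0.01, 0.90], [0.89, 0.11, 0.44]]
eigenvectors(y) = [[0.89+0.00j, -0.46-0.23j, (-0.46+0.23j)], [0.10+0.00j, (0.26+0.14j), 0.26-0.14j], [(0.45+0j), (0.8+0j), 0.80-0.00j]]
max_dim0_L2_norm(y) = 0.58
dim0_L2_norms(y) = [0.11, 0.58, 0.2]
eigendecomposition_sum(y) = [[0.00+0.00j, 0.00+0.00j, 0.00+0.00j], [0.00+0.00j, 0j, 0.00+0.00j], [0j, 0j, 0.00+0.00j]] + [[0.02+0.03j, -0.25+0.45j, 0.02-0.18j], [(-0.01-0.02j), 0.15-0.25j, -0.02+0.10j], [-0.05-0.03j, 0.02-0.80j, (0.09+0.26j)]] + [[(0.02-0.03j), -0.25-0.45j, (0.02+0.18j)], [(-0.01+0.02j), 0.15+0.25j, -0.02-0.10j], [-0.05+0.03j, (0.02+0.8j), (0.09-0.26j)]]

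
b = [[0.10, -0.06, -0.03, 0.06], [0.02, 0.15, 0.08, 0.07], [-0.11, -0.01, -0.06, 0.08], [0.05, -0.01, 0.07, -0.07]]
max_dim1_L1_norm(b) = 0.32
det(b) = -0.00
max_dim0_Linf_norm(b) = 0.15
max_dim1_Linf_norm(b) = 0.15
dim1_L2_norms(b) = [0.13, 0.18, 0.15, 0.11]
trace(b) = 0.12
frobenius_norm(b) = 0.29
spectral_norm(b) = 0.19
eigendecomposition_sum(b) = [[-0.01-0.00j,-0.00+0.00j,-0.02-0.00j,0.03-0.00j],[0j,-0j,0j,(-0.01+0j)],[-0.05-0.00j,-0.01+0.00j,(-0.07-0j),(0.09-0j)],[(0.04+0j),(0.01-0j),(0.06+0j),(-0.08+0j)]] + [[(0.04-0.03j), (0.04-0.03j), 0.03-0.06j, 0.04-0.07j],[(0.02-0.04j), 0.03-0.04j, 0.01-0.06j, 0.02-0.08j],[-0.02+0.05j, -0.03+0.04j, (-0.01+0.07j), -0.02+0.09j],[0.00+0.02j, (-0+0.02j), (0.01+0.02j), (0.01+0.02j)]] + [[(0.04+0.03j),(0.04+0.03j),(0.03+0.06j),(0.04+0.07j)],[0.02+0.04j,0.03+0.04j,(0.01+0.06j),(0.02+0.08j)],[(-0.02-0.05j),(-0.03-0.04j),-0.01-0.07j,(-0.02-0.09j)],[-0.02j,-0.00-0.02j,(0.01-0.02j),(0.01-0.02j)]] + [[0.04-0.00j,(-0.14-0j),-0.07-0.00j,(-0.06-0j)],[(-0.03+0j),(0.09+0j),(0.05+0j),(0.04+0j)],[(-0.02+0j),(0.06+0j),0.03+0.00j,(0.02+0j)],[0.01-0.00j,-0.02-0.00j,(-0.01-0j),-0.01-0.00j]]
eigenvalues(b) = [(-0.16+0j), (0.06+0.02j), (0.06-0.02j), (0.16+0j)]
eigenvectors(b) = [[0.22+0.00j,-0.52-0.20j,-0.52+0.20j,(0.78+0j)], [(-0.05+0j),(-0.55-0.02j),(-0.55+0.02j),(-0.52+0j)], [0.72+0.00j,(0.6+0j),0.60-0.00j,-0.34+0.00j], [(-0.65+0j),(0.15-0.1j),0.15+0.10j,(0.09+0j)]]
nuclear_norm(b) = 0.53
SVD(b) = [[0.17, -0.30, 0.92, 0.18],[-0.86, 0.43, 0.28, 0.08],[0.41, 0.69, 0.04, 0.59],[-0.27, -0.50, -0.27, 0.78]] @ diag([0.191476842730776, 0.18159175458019122, 0.1287411536316435, 0.026206272682982684]) @ [[-0.31,-0.73,-0.61,0.01], [-0.67,0.44,-0.18,0.56], [0.62,-0.08,-0.2,0.75], [-0.25,-0.51,0.74,0.35]]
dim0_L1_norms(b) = [0.28, 0.23, 0.24, 0.28]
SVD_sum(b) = [[-0.01,-0.02,-0.02,0.00], [0.05,0.12,0.10,-0.0], [-0.02,-0.06,-0.05,0.0], [0.02,0.04,0.03,-0.00]] + [[0.04, -0.02, 0.01, -0.03], [-0.05, 0.03, -0.01, 0.04], [-0.08, 0.06, -0.02, 0.07], [0.06, -0.04, 0.02, -0.05]] + [[0.07, -0.01, -0.02, 0.09], [0.02, -0.0, -0.01, 0.03], [0.0, -0.00, -0.00, 0.0], [-0.02, 0.00, 0.01, -0.03]] + [[-0.00, -0.0, 0.00, 0.00], [-0.00, -0.0, 0.00, 0.0], [-0.0, -0.01, 0.01, 0.01], [-0.01, -0.01, 0.02, 0.01]]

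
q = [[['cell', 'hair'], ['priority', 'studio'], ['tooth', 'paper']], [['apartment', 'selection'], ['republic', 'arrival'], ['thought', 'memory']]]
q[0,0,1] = 'hair'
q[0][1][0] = 'priority'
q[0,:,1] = ['hair', 'studio', 'paper']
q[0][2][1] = 'paper'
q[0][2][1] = 'paper'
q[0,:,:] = [['cell', 'hair'], ['priority', 'studio'], ['tooth', 'paper']]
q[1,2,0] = 'thought'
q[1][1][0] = 'republic'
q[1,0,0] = 'apartment'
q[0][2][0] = 'tooth'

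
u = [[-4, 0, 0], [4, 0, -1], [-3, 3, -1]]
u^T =[[-4, 4, -3], [0, 0, 3], [0, -1, -1]]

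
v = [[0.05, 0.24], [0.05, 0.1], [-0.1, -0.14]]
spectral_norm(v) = 0.31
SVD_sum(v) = [[0.08, 0.23], [0.04, 0.10], [-0.06, -0.16]] + [[-0.03, 0.01], [0.01, -0.00], [-0.04, 0.02]]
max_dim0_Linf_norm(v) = 0.24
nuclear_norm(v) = 0.37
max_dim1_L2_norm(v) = 0.25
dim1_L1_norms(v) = [0.29, 0.15, 0.24]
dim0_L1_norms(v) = [0.2, 0.48]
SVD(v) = [[0.77, -0.62], [0.35, 0.20], [-0.53, -0.76]] @ diag([0.3141396436330632, 0.05929826555719875]) @ [[0.35,0.94], [0.94,-0.35]]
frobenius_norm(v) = 0.32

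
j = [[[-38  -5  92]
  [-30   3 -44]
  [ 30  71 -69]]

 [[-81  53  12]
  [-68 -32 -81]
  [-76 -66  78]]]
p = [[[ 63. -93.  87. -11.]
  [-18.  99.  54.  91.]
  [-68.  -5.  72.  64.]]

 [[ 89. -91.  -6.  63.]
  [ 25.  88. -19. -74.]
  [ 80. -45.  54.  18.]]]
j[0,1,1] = 3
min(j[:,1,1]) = -32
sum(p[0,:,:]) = 335.0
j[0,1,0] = -30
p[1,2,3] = 18.0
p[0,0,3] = -11.0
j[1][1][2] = -81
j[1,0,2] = 12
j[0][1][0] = -30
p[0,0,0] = 63.0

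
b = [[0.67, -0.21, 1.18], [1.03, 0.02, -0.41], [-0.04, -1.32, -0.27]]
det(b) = -2.03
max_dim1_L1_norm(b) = 2.06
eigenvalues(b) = [(0.83+0.97j), (0.83-0.97j), (-1.25+0j)]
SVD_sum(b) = [[0.78, 0.26, 0.97], [0.2, 0.06, 0.25], [-0.3, -0.1, -0.38]] + [[0.12, -0.41, 0.02], [0.07, -0.24, 0.01], [0.34, -1.20, 0.05]] + [[-0.22, -0.06, 0.19],[0.77, 0.19, -0.66],[-0.07, -0.02, 0.06]]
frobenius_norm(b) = 2.22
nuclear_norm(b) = 3.82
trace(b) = 0.42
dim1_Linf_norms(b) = [1.18, 1.03, 1.32]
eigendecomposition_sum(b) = [[0.42+0.37j, (-0.27+0.45j), 0.42-0.14j], [0.40-0.18j, 0.24+0.33j, (0.03-0.35j)], [(-0.18+0.36j), -0.36-0.10j, (0.18+0.27j)]] + [[(0.42-0.37j), -0.27-0.45j, (0.42+0.14j)], [(0.4+0.18j), 0.24-0.33j, (0.03+0.35j)], [(-0.18-0.36j), -0.36+0.10j, (0.18-0.27j)]] + [[-0.17-0.00j, (0.32+0j), 0.33-0.00j], [0.23+0.00j, (-0.46-0j), -0.47+0.00j], [(0.31+0j), -0.60-0.00j, (-0.63+0j)]]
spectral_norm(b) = 1.40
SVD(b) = [[0.91, 0.32, 0.28], [0.23, 0.18, -0.96], [-0.36, 0.93, 0.09]] @ diag([1.4011224149071402, 1.342385451919375, 1.080072810934522]) @ [[0.61, 0.2, 0.76], [0.27, -0.96, 0.04], [-0.74, -0.18, 0.64]]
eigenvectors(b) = [[0.68+0.00j, (0.68-0j), (-0.39+0j)], [(0.21-0.49j), (0.21+0.49j), (0.56+0j)], [0.13+0.47j, (0.13-0.47j), 0.73+0.00j]]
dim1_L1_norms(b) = [2.06, 1.46, 1.63]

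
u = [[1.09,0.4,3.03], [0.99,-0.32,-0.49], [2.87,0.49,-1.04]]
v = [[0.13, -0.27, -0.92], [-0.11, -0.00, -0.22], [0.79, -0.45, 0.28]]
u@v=[[2.49, -1.66, -0.24], [-0.22, -0.05, -0.98], [-0.5, -0.31, -3.04]]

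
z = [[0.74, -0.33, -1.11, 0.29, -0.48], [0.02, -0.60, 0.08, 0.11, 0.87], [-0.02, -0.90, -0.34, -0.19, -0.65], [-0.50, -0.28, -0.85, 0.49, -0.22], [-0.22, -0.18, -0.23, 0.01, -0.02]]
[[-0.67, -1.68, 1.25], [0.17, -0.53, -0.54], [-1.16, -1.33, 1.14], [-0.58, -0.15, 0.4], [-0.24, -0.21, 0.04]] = z@[[0.17, -0.84, 0.48],[0.69, 0.99, -0.56],[0.29, 1.0, -0.09],[0.17, 1.08, 0.36],[0.62, -0.13, -1.05]]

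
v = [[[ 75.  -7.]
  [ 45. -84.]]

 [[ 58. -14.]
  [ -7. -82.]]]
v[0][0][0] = 75.0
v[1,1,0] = -7.0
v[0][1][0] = 45.0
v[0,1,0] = 45.0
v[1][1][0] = -7.0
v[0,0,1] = -7.0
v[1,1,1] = -82.0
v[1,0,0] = 58.0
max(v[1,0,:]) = 58.0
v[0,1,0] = 45.0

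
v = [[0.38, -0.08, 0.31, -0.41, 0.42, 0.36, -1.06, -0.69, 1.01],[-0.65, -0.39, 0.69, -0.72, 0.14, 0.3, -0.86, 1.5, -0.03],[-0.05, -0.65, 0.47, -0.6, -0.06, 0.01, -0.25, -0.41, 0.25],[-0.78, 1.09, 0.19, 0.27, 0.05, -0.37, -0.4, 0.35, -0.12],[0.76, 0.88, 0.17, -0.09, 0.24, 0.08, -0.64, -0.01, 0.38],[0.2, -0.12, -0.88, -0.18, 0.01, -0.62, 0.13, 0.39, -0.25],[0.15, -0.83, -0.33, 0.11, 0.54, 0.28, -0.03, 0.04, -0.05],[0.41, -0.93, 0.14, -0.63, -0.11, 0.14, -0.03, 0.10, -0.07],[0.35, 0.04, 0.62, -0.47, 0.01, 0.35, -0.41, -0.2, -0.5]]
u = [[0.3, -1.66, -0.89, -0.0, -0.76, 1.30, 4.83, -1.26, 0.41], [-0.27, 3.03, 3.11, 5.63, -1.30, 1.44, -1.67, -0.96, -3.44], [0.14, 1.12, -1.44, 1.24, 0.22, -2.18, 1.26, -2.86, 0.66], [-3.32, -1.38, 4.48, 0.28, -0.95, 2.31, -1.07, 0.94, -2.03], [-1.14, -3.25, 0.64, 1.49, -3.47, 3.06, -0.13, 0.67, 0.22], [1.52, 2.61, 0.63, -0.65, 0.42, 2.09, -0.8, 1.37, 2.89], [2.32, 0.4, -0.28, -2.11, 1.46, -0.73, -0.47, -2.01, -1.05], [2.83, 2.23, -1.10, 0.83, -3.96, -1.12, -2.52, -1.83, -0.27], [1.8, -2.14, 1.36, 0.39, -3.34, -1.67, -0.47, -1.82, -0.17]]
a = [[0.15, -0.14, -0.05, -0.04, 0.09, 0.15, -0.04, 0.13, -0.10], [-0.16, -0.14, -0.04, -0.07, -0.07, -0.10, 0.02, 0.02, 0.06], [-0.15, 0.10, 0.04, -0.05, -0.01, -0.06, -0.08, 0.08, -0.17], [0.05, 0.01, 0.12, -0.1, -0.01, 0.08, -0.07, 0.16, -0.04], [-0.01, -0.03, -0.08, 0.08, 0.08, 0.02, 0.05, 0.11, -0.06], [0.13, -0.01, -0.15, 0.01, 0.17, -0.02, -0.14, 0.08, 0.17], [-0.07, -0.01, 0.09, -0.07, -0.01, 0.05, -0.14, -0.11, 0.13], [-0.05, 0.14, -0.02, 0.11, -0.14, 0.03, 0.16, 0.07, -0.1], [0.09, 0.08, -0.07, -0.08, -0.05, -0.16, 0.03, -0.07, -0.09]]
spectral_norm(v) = 2.47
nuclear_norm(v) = 10.71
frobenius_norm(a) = 0.85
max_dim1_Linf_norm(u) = 5.63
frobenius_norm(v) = 4.38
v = u @ a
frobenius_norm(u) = 17.75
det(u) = 392770.28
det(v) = -0.04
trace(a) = -0.15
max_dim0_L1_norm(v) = 5.01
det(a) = -0.00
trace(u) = -1.68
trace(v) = -0.08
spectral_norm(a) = 0.48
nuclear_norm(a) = 2.20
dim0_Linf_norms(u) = [3.32, 3.25, 4.48, 5.63, 3.96, 3.06, 4.83, 2.86, 3.44]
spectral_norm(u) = 10.12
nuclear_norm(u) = 46.12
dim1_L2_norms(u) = [5.57, 8.36, 4.46, 6.74, 6.03, 5.04, 4.25, 6.45, 5.23]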